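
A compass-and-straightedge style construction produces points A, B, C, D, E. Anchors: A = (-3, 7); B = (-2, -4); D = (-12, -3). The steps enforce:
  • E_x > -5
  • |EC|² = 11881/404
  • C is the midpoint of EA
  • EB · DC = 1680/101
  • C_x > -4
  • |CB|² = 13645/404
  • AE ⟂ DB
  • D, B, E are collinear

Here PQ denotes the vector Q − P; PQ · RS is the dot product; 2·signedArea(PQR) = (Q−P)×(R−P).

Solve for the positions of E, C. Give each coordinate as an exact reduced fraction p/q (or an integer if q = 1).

1. E_x = -412/101  [D, B, E are collinear ∩ AE ⟂ DB]
2. E_y = -383/101  [D, B, E are collinear ∩ AE ⟂ DB]
   → E = (-412/101, -383/101)
3. C_x = -715/202  [C is the midpoint of EA]
4. C_y = 162/101  [C is the midpoint of EA]
   → C = (-715/202, 162/101)

C = (-715/202, 162/101)
E = (-412/101, -383/101)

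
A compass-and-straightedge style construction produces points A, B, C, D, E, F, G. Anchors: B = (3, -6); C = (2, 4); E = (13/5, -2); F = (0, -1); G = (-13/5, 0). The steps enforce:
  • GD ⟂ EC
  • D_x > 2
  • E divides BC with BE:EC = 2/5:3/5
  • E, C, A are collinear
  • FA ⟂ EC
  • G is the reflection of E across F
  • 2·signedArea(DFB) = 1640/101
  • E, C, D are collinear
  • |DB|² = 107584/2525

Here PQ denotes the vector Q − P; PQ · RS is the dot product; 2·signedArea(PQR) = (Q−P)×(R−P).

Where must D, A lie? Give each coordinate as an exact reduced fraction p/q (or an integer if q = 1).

A = (250/101, -76/101)
D = (1187/505, 50/101)

1. D_x = 1187/505  [E, C, D are collinear ∩ GD ⟂ EC]
2. D_y = 50/101  [E, C, D are collinear ∩ GD ⟂ EC]
   → D = (1187/505, 50/101)
3. A_x = 250/101  [E, C, A are collinear ∩ FA ⟂ EC]
4. A_y = -76/101  [E, C, A are collinear ∩ FA ⟂ EC]
   → A = (250/101, -76/101)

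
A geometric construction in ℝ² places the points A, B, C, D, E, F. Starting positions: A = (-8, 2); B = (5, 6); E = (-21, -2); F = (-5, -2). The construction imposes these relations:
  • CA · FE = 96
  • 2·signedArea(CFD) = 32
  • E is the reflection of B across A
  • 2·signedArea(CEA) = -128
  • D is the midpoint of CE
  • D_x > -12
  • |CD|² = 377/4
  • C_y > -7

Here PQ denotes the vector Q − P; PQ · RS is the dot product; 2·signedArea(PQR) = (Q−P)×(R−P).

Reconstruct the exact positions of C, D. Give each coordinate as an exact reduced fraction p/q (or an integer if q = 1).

C = (-2, -6)
D = (-23/2, -4)

1. C_x = -2  [2·signedArea(CEA) = -128 ∩ CA · FE = 96]
2. C_y = -6  [2·signedArea(CEA) = -128 ∩ CA · FE = 96]
   → C = (-2, -6)
3. D_x = -23/2  [2·signedArea(CFD) = 32 ∩ D is the midpoint of CE]
4. D_y = -4  [2·signedArea(CFD) = 32 ∩ D is the midpoint of CE]
   → D = (-23/2, -4)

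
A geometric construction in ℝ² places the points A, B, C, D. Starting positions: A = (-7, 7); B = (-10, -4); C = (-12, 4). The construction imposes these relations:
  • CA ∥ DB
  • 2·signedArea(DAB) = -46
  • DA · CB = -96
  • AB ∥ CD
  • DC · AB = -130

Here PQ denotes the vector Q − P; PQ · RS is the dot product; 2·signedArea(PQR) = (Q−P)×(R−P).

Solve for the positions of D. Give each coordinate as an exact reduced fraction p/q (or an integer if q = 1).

D = (-15, -7)

1. D_x = -15  [CA ∥ DB ∩ AB ∥ CD]
2. D_y = -7  [CA ∥ DB ∩ AB ∥ CD]
   → D = (-15, -7)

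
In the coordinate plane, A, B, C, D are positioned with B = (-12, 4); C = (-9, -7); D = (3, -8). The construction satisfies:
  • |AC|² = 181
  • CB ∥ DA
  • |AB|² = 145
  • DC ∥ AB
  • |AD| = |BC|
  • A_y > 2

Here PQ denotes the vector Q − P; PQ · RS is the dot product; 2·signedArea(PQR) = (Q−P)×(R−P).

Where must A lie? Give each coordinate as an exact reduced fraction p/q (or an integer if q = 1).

A = (0, 3)

1. A_x = 0  [DC ∥ AB ∩ CB ∥ DA]
2. A_y = 3  [DC ∥ AB ∩ CB ∥ DA]
   → A = (0, 3)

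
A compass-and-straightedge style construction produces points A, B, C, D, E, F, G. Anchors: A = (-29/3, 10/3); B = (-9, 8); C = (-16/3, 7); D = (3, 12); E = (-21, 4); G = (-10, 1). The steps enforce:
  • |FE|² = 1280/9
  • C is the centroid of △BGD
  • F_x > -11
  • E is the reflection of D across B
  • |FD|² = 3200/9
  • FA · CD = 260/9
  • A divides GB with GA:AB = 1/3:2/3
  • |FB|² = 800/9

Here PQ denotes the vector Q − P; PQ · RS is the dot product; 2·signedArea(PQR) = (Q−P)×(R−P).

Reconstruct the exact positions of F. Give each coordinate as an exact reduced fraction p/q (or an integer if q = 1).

1. F_x = -31/3  [line -25/3·x + -5·y + -835/9 = 0 ∩ |FB|² = 800/9]
2. F_y = -4/3  [line -25/3·x + -5·y + -835/9 = 0 ∩ |FB|² = 800/9]
   → F = (-31/3, -4/3)

F = (-31/3, -4/3)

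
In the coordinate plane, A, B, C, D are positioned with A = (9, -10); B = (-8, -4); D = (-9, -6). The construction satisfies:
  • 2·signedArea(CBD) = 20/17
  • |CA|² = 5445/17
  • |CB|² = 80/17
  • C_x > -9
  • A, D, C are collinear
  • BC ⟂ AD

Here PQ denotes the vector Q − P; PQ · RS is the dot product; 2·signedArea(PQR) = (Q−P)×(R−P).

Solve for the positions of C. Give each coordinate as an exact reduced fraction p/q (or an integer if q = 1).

C = (-144/17, -104/17)

1. C_x = -144/17  [A, D, C are collinear ∩ BC ⟂ AD]
2. C_y = -104/17  [A, D, C are collinear ∩ BC ⟂ AD]
   → C = (-144/17, -104/17)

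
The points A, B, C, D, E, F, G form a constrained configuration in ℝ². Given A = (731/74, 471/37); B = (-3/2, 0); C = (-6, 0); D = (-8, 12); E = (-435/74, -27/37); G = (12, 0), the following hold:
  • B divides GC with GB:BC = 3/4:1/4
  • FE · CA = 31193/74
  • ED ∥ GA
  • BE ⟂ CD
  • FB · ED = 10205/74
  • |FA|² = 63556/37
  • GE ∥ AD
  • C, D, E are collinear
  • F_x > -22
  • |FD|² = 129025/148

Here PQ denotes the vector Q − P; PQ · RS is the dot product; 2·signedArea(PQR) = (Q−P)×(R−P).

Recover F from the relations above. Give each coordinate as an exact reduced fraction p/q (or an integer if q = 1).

F = (-1601/74, -525/37)

1. F_x = -1601/74  [FE · CA = 31193/74 ∩ FB · ED = 10205/74]
2. F_y = -525/37  [FE · CA = 31193/74 ∩ FB · ED = 10205/74]
   → F = (-1601/74, -525/37)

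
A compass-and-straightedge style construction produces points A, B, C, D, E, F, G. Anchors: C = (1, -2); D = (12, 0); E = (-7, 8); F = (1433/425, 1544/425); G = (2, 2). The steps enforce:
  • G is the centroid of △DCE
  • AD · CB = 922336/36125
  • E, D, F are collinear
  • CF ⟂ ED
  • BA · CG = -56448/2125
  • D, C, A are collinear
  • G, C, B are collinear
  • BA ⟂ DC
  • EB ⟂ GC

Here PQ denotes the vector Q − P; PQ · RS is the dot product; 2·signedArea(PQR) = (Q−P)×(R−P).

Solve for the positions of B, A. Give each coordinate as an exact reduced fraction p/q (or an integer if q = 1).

A = (8813/2125, -3034/2125)
B = (49/17, 94/17)

1. B_x = 49/17  [G, C, B are collinear ∩ EB ⟂ GC]
2. B_y = 94/17  [G, C, B are collinear ∩ EB ⟂ GC]
   → B = (49/17, 94/17)
3. A_x = 8813/2125  [D, C, A are collinear ∩ BA ⟂ DC]
4. A_y = -3034/2125  [D, C, A are collinear ∩ BA ⟂ DC]
   → A = (8813/2125, -3034/2125)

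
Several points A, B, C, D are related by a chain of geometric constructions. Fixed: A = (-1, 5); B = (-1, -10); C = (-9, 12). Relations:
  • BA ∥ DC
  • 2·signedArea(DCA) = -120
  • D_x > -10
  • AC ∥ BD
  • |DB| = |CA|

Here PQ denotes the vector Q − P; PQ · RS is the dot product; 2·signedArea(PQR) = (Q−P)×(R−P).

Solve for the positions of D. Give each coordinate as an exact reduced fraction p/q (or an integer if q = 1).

D = (-9, -3)

1. D_x = -9  [BA ∥ DC ∩ AC ∥ BD]
2. D_y = -3  [BA ∥ DC ∩ AC ∥ BD]
   → D = (-9, -3)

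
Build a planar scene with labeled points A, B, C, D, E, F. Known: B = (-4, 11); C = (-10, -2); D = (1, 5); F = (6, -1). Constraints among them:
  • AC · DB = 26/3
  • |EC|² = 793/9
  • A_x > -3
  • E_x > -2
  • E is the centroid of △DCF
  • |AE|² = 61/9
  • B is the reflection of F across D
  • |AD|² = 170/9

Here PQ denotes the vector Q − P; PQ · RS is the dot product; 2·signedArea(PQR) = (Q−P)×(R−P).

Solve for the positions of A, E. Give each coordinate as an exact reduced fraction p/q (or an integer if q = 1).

A = (-8/3, 8/3)
E = (-1, 2/3)

1. E_x = -1  [E is the centroid of △DCF]
2. E_y = 2/3  [E is the centroid of △DCF]
   → E = (-1, 2/3)
3. A_x = -8/3  [line 5·x + -6·y + 88/3 = 0 ∩ |AE|² = 61/9]
4. A_y = 8/3  [line 5·x + -6·y + 88/3 = 0 ∩ |AE|² = 61/9]
   → A = (-8/3, 8/3)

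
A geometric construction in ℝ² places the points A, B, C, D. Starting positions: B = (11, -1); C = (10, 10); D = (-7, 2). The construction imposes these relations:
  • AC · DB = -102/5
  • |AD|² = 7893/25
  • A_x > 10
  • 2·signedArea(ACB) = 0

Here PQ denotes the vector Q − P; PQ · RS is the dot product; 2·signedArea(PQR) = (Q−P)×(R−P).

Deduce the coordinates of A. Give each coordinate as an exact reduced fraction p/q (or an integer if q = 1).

1. A_x = 52/5  [2·signedArea(ACB) = 0 ∩ AC · DB = -102/5]
2. A_y = 28/5  [2·signedArea(ACB) = 0 ∩ AC · DB = -102/5]
   → A = (52/5, 28/5)

A = (52/5, 28/5)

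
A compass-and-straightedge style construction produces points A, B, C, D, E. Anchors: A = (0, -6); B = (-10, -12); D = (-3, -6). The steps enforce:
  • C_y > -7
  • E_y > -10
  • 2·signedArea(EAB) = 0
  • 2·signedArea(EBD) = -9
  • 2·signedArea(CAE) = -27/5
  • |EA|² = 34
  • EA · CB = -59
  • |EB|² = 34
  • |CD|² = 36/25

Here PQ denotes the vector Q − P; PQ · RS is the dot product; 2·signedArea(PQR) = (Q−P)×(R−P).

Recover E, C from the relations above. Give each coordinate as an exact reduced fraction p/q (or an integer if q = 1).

C = (-9/5, -6)
E = (-5, -9)

1. E_x = -5  [2·signedArea(EAB) = 0 ∩ 2·signedArea(EBD) = -9]
2. E_y = -9  [2·signedArea(EAB) = 0 ∩ 2·signedArea(EBD) = -9]
   → E = (-5, -9)
3. C_x = -9/5  [2·signedArea(CAE) = -27/5 ∩ EA · CB = -59]
4. C_y = -6  [2·signedArea(CAE) = -27/5 ∩ EA · CB = -59]
   → C = (-9/5, -6)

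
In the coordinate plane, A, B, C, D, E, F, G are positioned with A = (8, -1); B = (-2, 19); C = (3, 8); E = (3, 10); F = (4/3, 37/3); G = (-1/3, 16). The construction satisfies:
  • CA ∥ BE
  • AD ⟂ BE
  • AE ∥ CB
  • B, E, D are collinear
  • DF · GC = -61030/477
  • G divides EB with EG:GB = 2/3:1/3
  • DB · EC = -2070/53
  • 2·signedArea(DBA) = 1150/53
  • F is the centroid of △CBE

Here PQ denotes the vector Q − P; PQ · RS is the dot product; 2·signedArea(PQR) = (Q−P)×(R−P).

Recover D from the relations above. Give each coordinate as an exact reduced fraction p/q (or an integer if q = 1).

1. D_x = 469/53  [B, E, D are collinear ∩ AD ⟂ BE]
2. D_y = -28/53  [B, E, D are collinear ∩ AD ⟂ BE]
   → D = (469/53, -28/53)

D = (469/53, -28/53)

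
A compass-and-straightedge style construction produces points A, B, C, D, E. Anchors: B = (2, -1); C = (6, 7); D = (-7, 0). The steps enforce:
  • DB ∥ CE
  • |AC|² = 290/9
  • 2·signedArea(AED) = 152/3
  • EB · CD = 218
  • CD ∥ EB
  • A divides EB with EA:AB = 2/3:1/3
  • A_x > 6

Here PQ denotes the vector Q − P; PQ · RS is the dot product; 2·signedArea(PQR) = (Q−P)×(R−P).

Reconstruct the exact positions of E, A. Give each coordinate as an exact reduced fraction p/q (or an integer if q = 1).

A = (19/3, 4/3)
E = (15, 6)

1. E_x = 15  [CD ∥ EB ∩ DB ∥ CE]
2. E_y = 6  [CD ∥ EB ∩ DB ∥ CE]
   → E = (15, 6)
3. A_x = 19/3  [A divides EB with EA:AB = 2/3:1/3]
4. A_y = 4/3  [A divides EB with EA:AB = 2/3:1/3]
   → A = (19/3, 4/3)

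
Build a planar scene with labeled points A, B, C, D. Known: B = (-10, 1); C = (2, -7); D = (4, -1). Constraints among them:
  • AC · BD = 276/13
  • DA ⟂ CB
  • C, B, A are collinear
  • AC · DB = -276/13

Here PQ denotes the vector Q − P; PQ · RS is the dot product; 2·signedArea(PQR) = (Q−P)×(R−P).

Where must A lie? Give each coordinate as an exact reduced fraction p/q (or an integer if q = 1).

A = (8/13, -79/13)

1. A_x = 8/13  [C, B, A are collinear ∩ DA ⟂ CB]
2. A_y = -79/13  [C, B, A are collinear ∩ DA ⟂ CB]
   → A = (8/13, -79/13)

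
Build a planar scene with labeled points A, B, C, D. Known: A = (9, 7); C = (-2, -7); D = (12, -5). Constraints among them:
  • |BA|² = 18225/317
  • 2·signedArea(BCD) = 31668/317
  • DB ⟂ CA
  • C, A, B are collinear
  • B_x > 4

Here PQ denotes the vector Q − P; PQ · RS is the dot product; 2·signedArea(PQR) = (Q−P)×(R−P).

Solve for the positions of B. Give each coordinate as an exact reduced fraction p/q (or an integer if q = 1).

1. B_x = 1368/317  [C, A, B are collinear ∩ DB ⟂ CA]
2. B_y = 329/317  [C, A, B are collinear ∩ DB ⟂ CA]
   → B = (1368/317, 329/317)

B = (1368/317, 329/317)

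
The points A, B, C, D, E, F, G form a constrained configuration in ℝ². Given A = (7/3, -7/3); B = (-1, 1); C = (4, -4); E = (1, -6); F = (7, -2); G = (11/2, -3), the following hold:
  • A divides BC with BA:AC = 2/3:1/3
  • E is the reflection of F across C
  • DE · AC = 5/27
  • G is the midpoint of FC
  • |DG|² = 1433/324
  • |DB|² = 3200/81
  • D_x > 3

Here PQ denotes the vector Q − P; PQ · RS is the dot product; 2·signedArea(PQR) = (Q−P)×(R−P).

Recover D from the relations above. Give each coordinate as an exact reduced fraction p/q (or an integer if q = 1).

D = (31/9, -31/9)

1. D_x = 31/9  [line -5/3·x + 5/3·y + 310/27 = 0 ∩ |DB|² = 3200/81]
2. D_y = -31/9  [line -5/3·x + 5/3·y + 310/27 = 0 ∩ |DB|² = 3200/81]
   → D = (31/9, -31/9)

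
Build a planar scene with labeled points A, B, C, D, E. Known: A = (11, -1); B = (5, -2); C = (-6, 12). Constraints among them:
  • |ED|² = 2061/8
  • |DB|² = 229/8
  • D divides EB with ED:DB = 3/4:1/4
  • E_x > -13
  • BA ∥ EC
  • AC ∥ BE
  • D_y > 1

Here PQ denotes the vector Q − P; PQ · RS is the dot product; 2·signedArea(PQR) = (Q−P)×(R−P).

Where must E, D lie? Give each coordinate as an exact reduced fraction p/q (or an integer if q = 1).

1. E_x = -12  [BA ∥ EC ∩ AC ∥ BE]
2. E_y = 11  [BA ∥ EC ∩ AC ∥ BE]
   → E = (-12, 11)
3. D_x = 3/4  [D divides EB with ED:DB = 3/4:1/4]
4. D_y = 5/4  [D divides EB with ED:DB = 3/4:1/4]
   → D = (3/4, 5/4)

D = (3/4, 5/4)
E = (-12, 11)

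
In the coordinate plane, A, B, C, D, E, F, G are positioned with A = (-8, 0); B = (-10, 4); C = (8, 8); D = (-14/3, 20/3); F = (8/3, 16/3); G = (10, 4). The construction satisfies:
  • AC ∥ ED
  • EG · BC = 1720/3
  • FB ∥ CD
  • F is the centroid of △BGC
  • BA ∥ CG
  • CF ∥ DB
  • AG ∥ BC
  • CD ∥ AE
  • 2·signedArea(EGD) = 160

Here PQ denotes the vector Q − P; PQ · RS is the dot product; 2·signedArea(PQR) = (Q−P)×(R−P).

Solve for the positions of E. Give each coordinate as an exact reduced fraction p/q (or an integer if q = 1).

1. E_x = -62/3  [AC ∥ ED ∩ CD ∥ AE]
2. E_y = -4/3  [AC ∥ ED ∩ CD ∥ AE]
   → E = (-62/3, -4/3)

E = (-62/3, -4/3)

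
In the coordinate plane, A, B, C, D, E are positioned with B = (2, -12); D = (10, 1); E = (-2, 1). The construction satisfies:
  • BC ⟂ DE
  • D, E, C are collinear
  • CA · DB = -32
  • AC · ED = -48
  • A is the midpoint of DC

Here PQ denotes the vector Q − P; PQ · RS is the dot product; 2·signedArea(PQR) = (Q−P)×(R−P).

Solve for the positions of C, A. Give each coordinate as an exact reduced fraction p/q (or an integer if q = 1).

1. C_x = 2  [D, E, C are collinear ∩ BC ⟂ DE]
2. C_y = 1  [D, E, C are collinear ∩ BC ⟂ DE]
   → C = (2, 1)
3. A_x = 6  [A is the midpoint of DC]
4. A_y = 1  [A is the midpoint of DC]
   → A = (6, 1)

A = (6, 1)
C = (2, 1)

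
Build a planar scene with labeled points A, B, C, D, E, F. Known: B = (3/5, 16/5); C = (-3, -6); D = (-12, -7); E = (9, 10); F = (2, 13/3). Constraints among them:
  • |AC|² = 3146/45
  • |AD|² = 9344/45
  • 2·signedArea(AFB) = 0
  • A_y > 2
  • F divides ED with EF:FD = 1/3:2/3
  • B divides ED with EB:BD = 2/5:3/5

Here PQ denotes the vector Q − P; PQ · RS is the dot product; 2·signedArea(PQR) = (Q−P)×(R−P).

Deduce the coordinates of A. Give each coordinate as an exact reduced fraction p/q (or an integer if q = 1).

1. A_x = -4/5  [line 17/15·x + -7/5·y + 19/5 = 0 ∩ |AC|² = 3146/45]
2. A_y = 31/15  [line 17/15·x + -7/5·y + 19/5 = 0 ∩ |AC|² = 3146/45]
   → A = (-4/5, 31/15)

A = (-4/5, 31/15)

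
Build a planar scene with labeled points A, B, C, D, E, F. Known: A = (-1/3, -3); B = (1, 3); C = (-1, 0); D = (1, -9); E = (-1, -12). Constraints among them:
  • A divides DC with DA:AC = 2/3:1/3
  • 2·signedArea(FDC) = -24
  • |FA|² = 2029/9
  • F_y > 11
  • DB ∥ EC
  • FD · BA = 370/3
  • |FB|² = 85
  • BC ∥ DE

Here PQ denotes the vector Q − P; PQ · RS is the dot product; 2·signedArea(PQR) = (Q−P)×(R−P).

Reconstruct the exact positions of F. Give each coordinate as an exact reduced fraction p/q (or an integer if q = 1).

F = (-1, 12)

1. F_x = -1  [FD · BA = 370/3 ∩ 2·signedArea(FDC) = -24]
2. F_y = 12  [FD · BA = 370/3 ∩ 2·signedArea(FDC) = -24]
   → F = (-1, 12)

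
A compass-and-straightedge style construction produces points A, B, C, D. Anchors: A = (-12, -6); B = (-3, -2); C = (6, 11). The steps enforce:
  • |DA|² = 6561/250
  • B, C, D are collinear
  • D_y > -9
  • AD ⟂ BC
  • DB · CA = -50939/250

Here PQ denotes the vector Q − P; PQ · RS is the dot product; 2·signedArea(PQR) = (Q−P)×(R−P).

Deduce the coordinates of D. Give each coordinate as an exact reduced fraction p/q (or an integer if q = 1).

1. D_x = -1947/250  [B, C, D are collinear ∩ AD ⟂ BC]
2. D_y = -2229/250  [B, C, D are collinear ∩ AD ⟂ BC]
   → D = (-1947/250, -2229/250)

D = (-1947/250, -2229/250)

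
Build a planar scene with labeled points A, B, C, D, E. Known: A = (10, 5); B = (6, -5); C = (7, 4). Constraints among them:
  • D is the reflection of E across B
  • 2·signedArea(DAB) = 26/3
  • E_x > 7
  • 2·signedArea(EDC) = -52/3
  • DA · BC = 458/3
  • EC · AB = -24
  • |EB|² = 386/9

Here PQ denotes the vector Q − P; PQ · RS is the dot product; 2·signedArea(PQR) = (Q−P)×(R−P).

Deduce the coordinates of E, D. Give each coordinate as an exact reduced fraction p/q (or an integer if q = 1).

D = (13/3, -34/3)
E = (23/3, 4/3)

1. D_x = 13/3  [2·signedArea(DAB) = 26/3 ∩ DA · BC = 458/3]
2. D_y = -34/3  [2·signedArea(DAB) = 26/3 ∩ DA · BC = 458/3]
   → D = (13/3, -34/3)
3. E_x = 23/3  [EC · AB = -24 ∩ D is the reflection of E across B]
4. E_y = 4/3  [EC · AB = -24 ∩ D is the reflection of E across B]
   → E = (23/3, 4/3)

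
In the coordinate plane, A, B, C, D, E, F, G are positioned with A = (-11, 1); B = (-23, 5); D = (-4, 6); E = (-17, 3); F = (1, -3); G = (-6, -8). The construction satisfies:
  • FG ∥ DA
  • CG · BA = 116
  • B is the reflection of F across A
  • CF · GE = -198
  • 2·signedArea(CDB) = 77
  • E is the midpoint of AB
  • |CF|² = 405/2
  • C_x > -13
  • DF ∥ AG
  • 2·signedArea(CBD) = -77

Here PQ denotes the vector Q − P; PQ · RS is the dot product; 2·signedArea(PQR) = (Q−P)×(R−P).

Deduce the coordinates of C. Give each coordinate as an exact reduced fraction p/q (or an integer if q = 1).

C = (-25/2, 3/2)

1. C_x = -25/2  [2·signedArea(CDB) = 77 ∩ CF · GE = -198]
2. C_y = 3/2  [2·signedArea(CDB) = 77 ∩ CF · GE = -198]
   → C = (-25/2, 3/2)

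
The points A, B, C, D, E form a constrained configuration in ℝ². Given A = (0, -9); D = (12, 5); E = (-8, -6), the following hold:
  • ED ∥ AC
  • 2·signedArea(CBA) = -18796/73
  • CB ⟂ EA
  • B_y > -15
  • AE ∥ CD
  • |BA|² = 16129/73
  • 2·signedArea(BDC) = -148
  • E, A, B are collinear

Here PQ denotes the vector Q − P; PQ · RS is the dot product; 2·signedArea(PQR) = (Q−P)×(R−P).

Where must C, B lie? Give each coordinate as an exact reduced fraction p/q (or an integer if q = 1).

1. C_x = 20  [AE ∥ CD ∩ ED ∥ AC]
2. C_y = 2  [AE ∥ CD ∩ ED ∥ AC]
   → C = (20, 2)
3. B_x = 1016/73  [E, A, B are collinear ∩ CB ⟂ EA]
4. B_y = -1038/73  [E, A, B are collinear ∩ CB ⟂ EA]
   → B = (1016/73, -1038/73)

B = (1016/73, -1038/73)
C = (20, 2)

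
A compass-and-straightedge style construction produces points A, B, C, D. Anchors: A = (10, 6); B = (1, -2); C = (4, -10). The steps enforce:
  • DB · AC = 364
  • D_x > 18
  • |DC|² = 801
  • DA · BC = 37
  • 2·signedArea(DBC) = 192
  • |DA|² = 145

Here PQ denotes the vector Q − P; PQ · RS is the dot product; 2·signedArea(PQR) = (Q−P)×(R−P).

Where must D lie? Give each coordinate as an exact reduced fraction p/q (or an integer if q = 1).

1. D_x = 19  [DA · BC = 37 ∩ DB · AC = 364]
2. D_y = 14  [DA · BC = 37 ∩ DB · AC = 364]
   → D = (19, 14)

D = (19, 14)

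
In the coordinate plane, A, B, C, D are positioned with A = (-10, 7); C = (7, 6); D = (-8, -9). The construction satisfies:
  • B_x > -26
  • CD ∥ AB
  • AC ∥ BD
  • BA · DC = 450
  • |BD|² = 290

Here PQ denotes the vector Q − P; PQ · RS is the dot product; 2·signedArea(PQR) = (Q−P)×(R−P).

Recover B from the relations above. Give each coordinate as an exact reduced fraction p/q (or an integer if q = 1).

B = (-25, -8)

1. B_x = -25  [AC ∥ BD ∩ CD ∥ AB]
2. B_y = -8  [AC ∥ BD ∩ CD ∥ AB]
   → B = (-25, -8)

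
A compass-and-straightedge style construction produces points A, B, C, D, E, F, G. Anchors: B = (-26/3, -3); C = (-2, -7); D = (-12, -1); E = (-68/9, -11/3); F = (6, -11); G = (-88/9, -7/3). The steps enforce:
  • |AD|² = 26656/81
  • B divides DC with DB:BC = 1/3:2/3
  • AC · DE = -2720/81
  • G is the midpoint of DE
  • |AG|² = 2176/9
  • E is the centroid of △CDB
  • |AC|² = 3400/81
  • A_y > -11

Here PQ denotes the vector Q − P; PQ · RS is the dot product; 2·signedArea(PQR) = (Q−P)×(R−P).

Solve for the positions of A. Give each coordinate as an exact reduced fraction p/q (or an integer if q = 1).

A = (32/9, -31/3)

1. A_x = 32/9  [line -40/9·x + 8/3·y + 3512/81 = 0 ∩ |AD|² = 26656/81]
2. A_y = -31/3  [line -40/9·x + 8/3·y + 3512/81 = 0 ∩ |AD|² = 26656/81]
   → A = (32/9, -31/3)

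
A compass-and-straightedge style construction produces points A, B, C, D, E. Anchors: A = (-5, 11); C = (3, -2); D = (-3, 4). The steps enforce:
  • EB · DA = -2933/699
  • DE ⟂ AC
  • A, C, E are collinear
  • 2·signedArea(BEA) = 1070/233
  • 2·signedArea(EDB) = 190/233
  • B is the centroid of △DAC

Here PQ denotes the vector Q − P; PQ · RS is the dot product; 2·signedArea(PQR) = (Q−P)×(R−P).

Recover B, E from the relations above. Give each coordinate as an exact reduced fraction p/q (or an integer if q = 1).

B = (-5/3, 13/3)
E = (-309/233, 1172/233)

1. B_x = -5/3  [B is the centroid of △DAC]
2. B_y = 13/3  [B is the centroid of △DAC]
   → B = (-5/3, 13/3)
3. E_x = -309/233  [A, C, E are collinear ∩ DE ⟂ AC]
4. E_y = 1172/233  [A, C, E are collinear ∩ DE ⟂ AC]
   → E = (-309/233, 1172/233)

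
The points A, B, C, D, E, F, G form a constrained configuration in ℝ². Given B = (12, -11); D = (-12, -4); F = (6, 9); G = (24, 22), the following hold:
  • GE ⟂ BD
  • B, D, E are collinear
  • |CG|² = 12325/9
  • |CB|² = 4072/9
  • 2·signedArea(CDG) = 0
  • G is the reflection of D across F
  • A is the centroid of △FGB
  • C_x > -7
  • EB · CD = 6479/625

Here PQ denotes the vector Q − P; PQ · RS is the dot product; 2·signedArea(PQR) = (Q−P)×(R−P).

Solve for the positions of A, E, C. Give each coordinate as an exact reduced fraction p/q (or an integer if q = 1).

1. A_x = 14  [A is the centroid of △FGB]
2. A_y = 20/3  [A is the centroid of △FGB]
   → A = (14, 20/3)
3. E_x = 8868/625  [B, D, E are collinear ∩ GE ⟂ BD]
4. E_y = -7274/625  [B, D, E are collinear ∩ GE ⟂ BD]
   → E = (8868/625, -7274/625)
5. C_x = -6  [2·signedArea(CDG) = 0 ∩ EB · CD = 6479/625]
6. C_y = 1/3  [2·signedArea(CDG) = 0 ∩ EB · CD = 6479/625]
   → C = (-6, 1/3)

A = (14, 20/3)
C = (-6, 1/3)
E = (8868/625, -7274/625)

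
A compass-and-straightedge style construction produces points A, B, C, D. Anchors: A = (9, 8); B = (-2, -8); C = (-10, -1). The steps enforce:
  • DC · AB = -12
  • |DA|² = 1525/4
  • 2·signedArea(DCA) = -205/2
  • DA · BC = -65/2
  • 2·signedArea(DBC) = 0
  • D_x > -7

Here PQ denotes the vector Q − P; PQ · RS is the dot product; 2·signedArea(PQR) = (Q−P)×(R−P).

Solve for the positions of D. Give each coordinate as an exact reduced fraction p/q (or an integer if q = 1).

1. D_x = -6  [2·signedArea(DBC) = 0 ∩ DC · AB = -12]
2. D_y = -9/2  [2·signedArea(DBC) = 0 ∩ DC · AB = -12]
   → D = (-6, -9/2)

D = (-6, -9/2)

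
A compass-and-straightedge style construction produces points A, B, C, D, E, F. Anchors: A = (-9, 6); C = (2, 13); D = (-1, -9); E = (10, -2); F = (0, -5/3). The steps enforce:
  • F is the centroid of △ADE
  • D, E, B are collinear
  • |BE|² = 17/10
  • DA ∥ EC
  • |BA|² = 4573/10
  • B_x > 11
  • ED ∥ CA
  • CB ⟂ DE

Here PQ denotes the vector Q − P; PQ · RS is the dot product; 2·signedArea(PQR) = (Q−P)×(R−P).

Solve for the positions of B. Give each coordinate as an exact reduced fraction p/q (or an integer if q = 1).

B = (111/10, -13/10)

1. B_x = 111/10  [D, E, B are collinear ∩ CB ⟂ DE]
2. B_y = -13/10  [D, E, B are collinear ∩ CB ⟂ DE]
   → B = (111/10, -13/10)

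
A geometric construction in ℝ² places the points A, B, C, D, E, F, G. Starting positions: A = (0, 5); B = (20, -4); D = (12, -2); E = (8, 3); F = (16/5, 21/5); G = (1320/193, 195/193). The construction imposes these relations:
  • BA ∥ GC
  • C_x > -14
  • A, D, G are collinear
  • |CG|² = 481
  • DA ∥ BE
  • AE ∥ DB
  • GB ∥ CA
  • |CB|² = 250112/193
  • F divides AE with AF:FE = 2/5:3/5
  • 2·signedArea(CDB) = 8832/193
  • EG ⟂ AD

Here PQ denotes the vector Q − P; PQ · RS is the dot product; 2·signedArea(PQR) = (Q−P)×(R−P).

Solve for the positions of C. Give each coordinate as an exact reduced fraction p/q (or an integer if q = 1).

1. C_x = -2540/193  [GB ∥ CA ∩ BA ∥ GC]
2. C_y = 1932/193  [GB ∥ CA ∩ BA ∥ GC]
   → C = (-2540/193, 1932/193)

C = (-2540/193, 1932/193)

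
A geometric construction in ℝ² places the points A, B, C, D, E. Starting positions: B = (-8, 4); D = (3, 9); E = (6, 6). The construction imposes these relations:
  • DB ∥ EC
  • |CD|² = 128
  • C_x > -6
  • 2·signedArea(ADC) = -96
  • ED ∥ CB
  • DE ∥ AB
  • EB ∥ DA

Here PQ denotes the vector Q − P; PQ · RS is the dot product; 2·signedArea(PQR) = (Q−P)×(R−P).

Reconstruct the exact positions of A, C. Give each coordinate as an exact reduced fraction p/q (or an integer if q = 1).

A = (-11, 7)
C = (-5, 1)

1. A_x = -11  [DE ∥ AB ∩ EB ∥ DA]
2. A_y = 7  [DE ∥ AB ∩ EB ∥ DA]
   → A = (-11, 7)
3. C_x = -5  [ED ∥ CB ∩ DB ∥ EC]
4. C_y = 1  [ED ∥ CB ∩ DB ∥ EC]
   → C = (-5, 1)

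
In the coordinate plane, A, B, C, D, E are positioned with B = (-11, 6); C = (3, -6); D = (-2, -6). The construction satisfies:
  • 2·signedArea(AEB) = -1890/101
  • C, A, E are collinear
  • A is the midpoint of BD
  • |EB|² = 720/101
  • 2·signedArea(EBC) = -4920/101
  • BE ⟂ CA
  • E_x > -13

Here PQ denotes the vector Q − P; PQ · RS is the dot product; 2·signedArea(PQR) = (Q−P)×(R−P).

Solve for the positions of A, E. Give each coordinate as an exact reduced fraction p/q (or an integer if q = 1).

A = (-13/2, 0)
E = (-1255/101, 378/101)

1. A_x = -13/2  [A is the midpoint of BD]
2. A_y = 0  [A is the midpoint of BD]
   → A = (-13/2, 0)
3. E_x = -1255/101  [C, A, E are collinear ∩ BE ⟂ CA]
4. E_y = 378/101  [C, A, E are collinear ∩ BE ⟂ CA]
   → E = (-1255/101, 378/101)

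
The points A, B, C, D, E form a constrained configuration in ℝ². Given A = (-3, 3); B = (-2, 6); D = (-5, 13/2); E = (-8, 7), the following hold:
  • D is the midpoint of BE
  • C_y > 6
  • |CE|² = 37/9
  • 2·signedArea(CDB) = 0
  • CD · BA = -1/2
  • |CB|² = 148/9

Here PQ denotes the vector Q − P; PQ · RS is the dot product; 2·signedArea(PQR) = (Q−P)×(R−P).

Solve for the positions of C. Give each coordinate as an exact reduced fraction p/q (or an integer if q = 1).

1. C_x = -6  [2·signedArea(CDB) = 0 ∩ CD · BA = -1/2]
2. C_y = 20/3  [2·signedArea(CDB) = 0 ∩ CD · BA = -1/2]
   → C = (-6, 20/3)

C = (-6, 20/3)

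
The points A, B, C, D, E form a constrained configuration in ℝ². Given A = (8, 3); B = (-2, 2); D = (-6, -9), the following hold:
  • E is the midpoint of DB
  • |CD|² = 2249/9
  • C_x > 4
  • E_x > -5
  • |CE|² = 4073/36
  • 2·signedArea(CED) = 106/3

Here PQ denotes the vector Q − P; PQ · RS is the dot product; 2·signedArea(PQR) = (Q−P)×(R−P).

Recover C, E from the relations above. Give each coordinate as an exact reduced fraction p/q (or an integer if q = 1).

C = (14/3, 8/3)
E = (-4, -7/2)

1. E_x = -4  [E is the midpoint of DB]
2. E_y = -7/2  [E is the midpoint of DB]
   → E = (-4, -7/2)
3. C_x = 14/3  [line 11/2·x + -2·y + -61/3 = 0 ∩ |CD|² = 2249/9]
4. C_y = 8/3  [line 11/2·x + -2·y + -61/3 = 0 ∩ |CD|² = 2249/9]
   → C = (14/3, 8/3)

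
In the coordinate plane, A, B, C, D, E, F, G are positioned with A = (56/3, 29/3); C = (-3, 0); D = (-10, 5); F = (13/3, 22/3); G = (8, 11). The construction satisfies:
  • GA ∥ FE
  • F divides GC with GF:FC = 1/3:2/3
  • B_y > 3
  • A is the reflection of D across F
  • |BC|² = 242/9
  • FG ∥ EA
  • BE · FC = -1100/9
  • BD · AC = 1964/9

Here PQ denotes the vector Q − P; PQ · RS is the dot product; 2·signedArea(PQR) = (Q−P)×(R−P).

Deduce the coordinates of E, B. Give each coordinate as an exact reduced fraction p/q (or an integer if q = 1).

B = (2/3, 11/3)
E = (15, 6)

1. E_x = 15  [FG ∥ EA ∩ GA ∥ FE]
2. E_y = 6  [FG ∥ EA ∩ GA ∥ FE]
   → E = (15, 6)
3. B_x = 2/3  [BE · FC = -1100/9 ∩ BD · AC = 1964/9]
4. B_y = 11/3  [BE · FC = -1100/9 ∩ BD · AC = 1964/9]
   → B = (2/3, 11/3)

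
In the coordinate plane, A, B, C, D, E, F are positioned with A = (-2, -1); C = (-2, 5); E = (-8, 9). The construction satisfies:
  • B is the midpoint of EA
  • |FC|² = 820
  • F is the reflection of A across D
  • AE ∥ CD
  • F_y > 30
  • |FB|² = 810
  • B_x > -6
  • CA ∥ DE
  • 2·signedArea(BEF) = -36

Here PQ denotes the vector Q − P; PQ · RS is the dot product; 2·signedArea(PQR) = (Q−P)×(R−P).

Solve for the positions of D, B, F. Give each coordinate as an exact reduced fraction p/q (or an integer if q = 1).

1. D_x = -8  [CA ∥ DE ∩ AE ∥ CD]
2. D_y = 15  [CA ∥ DE ∩ AE ∥ CD]
   → D = (-8, 15)
3. B_x = -5  [B is the midpoint of EA]
4. B_y = 4  [B is the midpoint of EA]
   → B = (-5, 4)
5. F_x = -14  [F is the reflection of A across D]
6. F_y = 31  [F is the reflection of A across D]
   → F = (-14, 31)

B = (-5, 4)
D = (-8, 15)
F = (-14, 31)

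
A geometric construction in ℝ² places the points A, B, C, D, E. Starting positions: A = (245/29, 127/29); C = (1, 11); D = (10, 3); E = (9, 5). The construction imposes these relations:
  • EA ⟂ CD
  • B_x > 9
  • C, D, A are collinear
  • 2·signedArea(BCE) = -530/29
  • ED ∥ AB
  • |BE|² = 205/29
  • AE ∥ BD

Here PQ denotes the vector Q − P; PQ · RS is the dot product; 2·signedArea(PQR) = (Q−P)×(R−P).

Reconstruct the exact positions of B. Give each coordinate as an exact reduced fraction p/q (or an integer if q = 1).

B = (274/29, 69/29)

1. B_x = 274/29  [AE ∥ BD ∩ ED ∥ AB]
2. B_y = 69/29  [AE ∥ BD ∩ ED ∥ AB]
   → B = (274/29, 69/29)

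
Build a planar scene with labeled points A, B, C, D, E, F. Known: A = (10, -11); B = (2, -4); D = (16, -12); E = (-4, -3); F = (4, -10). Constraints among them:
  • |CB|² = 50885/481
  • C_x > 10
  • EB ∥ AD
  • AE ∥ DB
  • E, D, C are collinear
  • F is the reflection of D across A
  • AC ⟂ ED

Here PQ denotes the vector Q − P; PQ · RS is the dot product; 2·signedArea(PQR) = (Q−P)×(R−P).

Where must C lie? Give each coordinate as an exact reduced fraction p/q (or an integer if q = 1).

1. C_x = 5116/481  [E, D, C are collinear ∩ AC ⟂ ED]
2. C_y = -4611/481  [E, D, C are collinear ∩ AC ⟂ ED]
   → C = (5116/481, -4611/481)

C = (5116/481, -4611/481)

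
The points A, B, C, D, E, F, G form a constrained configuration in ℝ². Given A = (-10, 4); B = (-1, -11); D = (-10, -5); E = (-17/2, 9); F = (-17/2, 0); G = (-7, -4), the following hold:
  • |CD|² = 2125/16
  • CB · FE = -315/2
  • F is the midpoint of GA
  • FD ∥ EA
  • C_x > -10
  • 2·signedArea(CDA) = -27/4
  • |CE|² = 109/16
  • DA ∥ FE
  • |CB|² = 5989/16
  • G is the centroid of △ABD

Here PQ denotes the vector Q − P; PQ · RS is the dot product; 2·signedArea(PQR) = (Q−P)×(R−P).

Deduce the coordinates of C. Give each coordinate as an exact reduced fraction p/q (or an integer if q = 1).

1. C_x = -37/4  [2·signedArea(CDA) = -27/4 ∩ CB · FE = -315/2]
2. C_y = 13/2  [2·signedArea(CDA) = -27/4 ∩ CB · FE = -315/2]
   → C = (-37/4, 13/2)

C = (-37/4, 13/2)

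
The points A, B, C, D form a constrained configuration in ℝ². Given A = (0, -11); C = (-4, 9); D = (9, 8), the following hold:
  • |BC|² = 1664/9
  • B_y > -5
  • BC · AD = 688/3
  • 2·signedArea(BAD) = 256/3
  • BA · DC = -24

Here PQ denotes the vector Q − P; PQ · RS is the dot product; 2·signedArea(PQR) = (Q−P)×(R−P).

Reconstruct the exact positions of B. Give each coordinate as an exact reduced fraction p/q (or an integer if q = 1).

B = (-4/3, -13/3)

1. B_x = -4/3  [2·signedArea(BAD) = 256/3 ∩ BA · DC = -24]
2. B_y = -13/3  [2·signedArea(BAD) = 256/3 ∩ BA · DC = -24]
   → B = (-4/3, -13/3)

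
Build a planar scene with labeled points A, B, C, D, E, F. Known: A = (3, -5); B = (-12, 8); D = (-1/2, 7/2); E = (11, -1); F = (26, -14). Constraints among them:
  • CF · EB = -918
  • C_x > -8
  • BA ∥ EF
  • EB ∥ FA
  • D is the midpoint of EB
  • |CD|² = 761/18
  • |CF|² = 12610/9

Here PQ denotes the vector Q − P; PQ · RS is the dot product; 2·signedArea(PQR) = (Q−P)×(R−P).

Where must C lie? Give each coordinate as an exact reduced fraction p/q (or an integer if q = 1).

1. C_x = -7  [line 23·x + -9·y + 194 = 0 ∩ |CF|² = 12610/9]
2. C_y = 11/3  [line 23·x + -9·y + 194 = 0 ∩ |CF|² = 12610/9]
   → C = (-7, 11/3)

C = (-7, 11/3)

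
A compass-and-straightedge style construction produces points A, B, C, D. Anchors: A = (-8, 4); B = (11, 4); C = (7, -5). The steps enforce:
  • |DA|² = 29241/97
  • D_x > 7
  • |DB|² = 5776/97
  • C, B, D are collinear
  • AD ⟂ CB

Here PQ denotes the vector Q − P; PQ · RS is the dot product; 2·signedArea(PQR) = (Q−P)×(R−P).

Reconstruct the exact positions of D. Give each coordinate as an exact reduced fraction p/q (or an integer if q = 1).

1. D_x = 763/97  [C, B, D are collinear ∩ AD ⟂ CB]
2. D_y = -296/97  [C, B, D are collinear ∩ AD ⟂ CB]
   → D = (763/97, -296/97)

D = (763/97, -296/97)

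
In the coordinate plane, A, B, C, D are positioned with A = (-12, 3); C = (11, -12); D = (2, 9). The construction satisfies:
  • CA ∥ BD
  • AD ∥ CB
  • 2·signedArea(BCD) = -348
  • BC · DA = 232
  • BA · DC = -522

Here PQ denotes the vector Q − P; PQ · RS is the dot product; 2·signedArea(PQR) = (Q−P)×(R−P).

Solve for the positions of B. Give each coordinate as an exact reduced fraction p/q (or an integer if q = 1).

1. B_x = 25  [CA ∥ BD ∩ AD ∥ CB]
2. B_y = -6  [CA ∥ BD ∩ AD ∥ CB]
   → B = (25, -6)

B = (25, -6)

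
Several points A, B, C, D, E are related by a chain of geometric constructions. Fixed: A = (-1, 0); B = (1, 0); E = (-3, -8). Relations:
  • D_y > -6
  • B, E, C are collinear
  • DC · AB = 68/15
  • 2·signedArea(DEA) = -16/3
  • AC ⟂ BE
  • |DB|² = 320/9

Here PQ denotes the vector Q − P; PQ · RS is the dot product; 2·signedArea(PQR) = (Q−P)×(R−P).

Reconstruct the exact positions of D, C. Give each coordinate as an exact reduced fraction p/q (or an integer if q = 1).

C = (3/5, -4/5)
D = (-5/3, -16/3)

1. C_x = 3/5  [B, E, C are collinear ∩ AC ⟂ BE]
2. C_y = -4/5  [B, E, C are collinear ∩ AC ⟂ BE]
   → C = (3/5, -4/5)
3. D_x = -5/3  [2·signedArea(DEA) = -16/3 ∩ DC · AB = 68/15]
4. D_y = -16/3  [2·signedArea(DEA) = -16/3 ∩ DC · AB = 68/15]
   → D = (-5/3, -16/3)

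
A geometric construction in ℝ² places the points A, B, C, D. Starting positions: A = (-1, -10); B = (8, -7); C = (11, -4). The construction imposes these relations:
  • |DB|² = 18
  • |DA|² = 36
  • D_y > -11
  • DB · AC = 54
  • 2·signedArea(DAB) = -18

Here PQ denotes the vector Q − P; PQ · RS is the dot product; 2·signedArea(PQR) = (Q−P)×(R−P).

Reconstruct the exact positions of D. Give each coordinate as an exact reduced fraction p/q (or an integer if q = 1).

1. D_x = 5  [2·signedArea(DAB) = -18 ∩ DB · AC = 54]
2. D_y = -10  [2·signedArea(DAB) = -18 ∩ DB · AC = 54]
   → D = (5, -10)

D = (5, -10)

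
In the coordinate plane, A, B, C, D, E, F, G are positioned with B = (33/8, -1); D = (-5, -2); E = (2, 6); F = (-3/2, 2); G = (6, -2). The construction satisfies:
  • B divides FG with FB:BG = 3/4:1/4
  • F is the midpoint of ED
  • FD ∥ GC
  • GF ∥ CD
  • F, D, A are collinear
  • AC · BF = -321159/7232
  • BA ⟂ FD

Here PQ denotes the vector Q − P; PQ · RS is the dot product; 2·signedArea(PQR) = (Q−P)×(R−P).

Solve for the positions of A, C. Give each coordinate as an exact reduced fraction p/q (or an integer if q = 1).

A = (-495/904, 349/113)
C = (5/2, -6)

1. A_x = -495/904  [F, D, A are collinear ∩ BA ⟂ FD]
2. A_y = 349/113  [F, D, A are collinear ∩ BA ⟂ FD]
   → A = (-495/904, 349/113)
3. C_x = 5/2  [GF ∥ CD ∩ FD ∥ GC]
4. C_y = -6  [GF ∥ CD ∩ FD ∥ GC]
   → C = (5/2, -6)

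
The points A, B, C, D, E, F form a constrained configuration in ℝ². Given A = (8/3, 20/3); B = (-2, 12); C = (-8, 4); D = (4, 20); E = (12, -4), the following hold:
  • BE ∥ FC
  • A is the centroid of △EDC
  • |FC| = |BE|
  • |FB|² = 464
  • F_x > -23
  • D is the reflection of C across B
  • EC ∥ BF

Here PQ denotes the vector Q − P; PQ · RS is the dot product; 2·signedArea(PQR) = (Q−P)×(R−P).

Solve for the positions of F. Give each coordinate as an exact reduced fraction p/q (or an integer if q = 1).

1. F_x = -22  [BE ∥ FC ∩ EC ∥ BF]
2. F_y = 20  [BE ∥ FC ∩ EC ∥ BF]
   → F = (-22, 20)

F = (-22, 20)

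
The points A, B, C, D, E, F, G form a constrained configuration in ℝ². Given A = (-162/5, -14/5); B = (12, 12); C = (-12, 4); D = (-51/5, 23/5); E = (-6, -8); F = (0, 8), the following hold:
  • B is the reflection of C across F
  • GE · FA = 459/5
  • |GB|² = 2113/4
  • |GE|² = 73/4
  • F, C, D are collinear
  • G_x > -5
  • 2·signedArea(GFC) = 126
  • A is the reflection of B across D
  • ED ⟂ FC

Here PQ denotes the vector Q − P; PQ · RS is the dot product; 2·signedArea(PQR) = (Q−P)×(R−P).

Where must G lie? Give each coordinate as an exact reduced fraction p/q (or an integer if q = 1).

1. G_x = -9/2  [2·signedArea(GFC) = 126 ∩ GE · FA = 459/5]
2. G_y = -4  [2·signedArea(GFC) = 126 ∩ GE · FA = 459/5]
   → G = (-9/2, -4)

G = (-9/2, -4)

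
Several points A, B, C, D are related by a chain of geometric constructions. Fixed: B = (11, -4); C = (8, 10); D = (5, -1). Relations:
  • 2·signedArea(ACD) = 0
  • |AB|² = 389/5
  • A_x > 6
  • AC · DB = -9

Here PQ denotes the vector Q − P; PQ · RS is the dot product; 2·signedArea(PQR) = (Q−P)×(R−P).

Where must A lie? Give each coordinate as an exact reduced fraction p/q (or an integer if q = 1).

A = (31/5, 17/5)

1. A_x = 31/5  [2·signedArea(ACD) = 0 ∩ AC · DB = -9]
2. A_y = 17/5  [2·signedArea(ACD) = 0 ∩ AC · DB = -9]
   → A = (31/5, 17/5)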